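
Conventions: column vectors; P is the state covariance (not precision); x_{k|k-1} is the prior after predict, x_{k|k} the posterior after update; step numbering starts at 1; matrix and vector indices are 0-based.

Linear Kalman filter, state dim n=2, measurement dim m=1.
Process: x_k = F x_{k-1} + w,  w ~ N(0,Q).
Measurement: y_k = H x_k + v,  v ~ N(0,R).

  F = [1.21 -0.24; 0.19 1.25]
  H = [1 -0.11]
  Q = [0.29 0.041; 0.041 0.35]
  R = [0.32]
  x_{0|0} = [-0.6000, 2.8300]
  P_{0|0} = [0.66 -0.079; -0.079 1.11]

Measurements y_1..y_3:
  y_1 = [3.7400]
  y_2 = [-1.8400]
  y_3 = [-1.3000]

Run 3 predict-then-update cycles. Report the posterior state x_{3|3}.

step 1: x^-=[-1.4052, 3.4235]  P^-=[1.3661 -0.2562; -0.2562 2.0707]  S=[1.7675]  K=[0.7888; -0.2738]  nu=[5.5218]  x^+=[2.9506, 1.9117]  P^+=[0.2662 0.1256; 0.1256 1.9382]
step 2: x^-=[3.1114, 2.9503]  P^-=[0.7185 -0.2950; -0.2950 3.4477]  S=[1.1451]  K=[0.6558; -0.5888]  nu=[-4.6269]  x^+=[0.0772, 5.6746]  P^+=[0.2260 0.1472; 0.1472 3.0507]
step 3: x^-=[-1.2685, 7.1080]  P^-=[0.7112 -0.6064; -0.6064 5.1947]  S=[1.2275]  K=[0.6337; -0.9595]  nu=[0.7504]  x^+=[-0.7930, 6.3879]  P^+=[0.2182 0.1400; 0.1400 4.0646]

x_post = [-0.7930, 6.3879]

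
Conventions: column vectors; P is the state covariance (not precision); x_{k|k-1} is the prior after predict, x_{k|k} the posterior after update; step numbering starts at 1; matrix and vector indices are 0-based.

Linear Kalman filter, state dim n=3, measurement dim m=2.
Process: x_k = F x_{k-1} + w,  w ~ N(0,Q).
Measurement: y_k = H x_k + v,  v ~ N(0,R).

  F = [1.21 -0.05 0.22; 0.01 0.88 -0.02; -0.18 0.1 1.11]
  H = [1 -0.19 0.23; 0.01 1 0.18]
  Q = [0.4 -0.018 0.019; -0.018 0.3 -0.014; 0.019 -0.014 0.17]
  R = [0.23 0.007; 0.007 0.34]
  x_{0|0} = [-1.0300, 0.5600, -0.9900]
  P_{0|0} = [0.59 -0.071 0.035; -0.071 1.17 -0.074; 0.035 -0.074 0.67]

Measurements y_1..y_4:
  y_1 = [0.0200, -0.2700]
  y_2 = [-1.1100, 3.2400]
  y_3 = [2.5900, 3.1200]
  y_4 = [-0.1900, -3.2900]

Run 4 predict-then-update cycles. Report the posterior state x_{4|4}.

step 1: x^-=[-1.4921, 0.5023, -0.8575]  P^-=[1.3280 -0.1560 0.0871; -0.1560 1.2077 0.0126; 0.0871 0.0126 0.9985]  S=[1.7527 -0.3052; -0.3052 1.5819]  K=[0.7989 0.0738; -0.0882 0.7469; 0.2076 0.1622]  nu=[1.8048, -0.6030]  x^+=[-0.0948, -0.1073, -0.5806]  P^+=[0.2368 0.0604 -0.1783; 0.0604 0.2714 -0.1040; -0.1783 -0.1040 0.9019]
step 2: x^-=[-0.2371, -0.0838, -0.6381]  P^-=[0.6910 0.0169 -0.0348; 0.0169 0.5154 -0.1240; -0.0348 -0.1240 1.3376]  S=[0.9988 -0.0423; -0.0423 0.8543]  K=[0.6829 0.0544; -0.0853 0.5731; 0.3032 0.1513]  nu=[-0.7421, 3.4410]  x^+=[-0.5565, 1.9515, -0.3427]  P^+=[0.2258 0.0649 -0.2435; 0.0649 0.2234 -0.1654; -0.2435 -0.1654 1.2301]
step 3: x^-=[-0.8463, 1.7186, -0.0851]  P^-=[0.6568 0.0117 -0.0344; 0.0117 0.4806 -0.1971; -0.0344 -0.1971 1.7534]  S=[0.9939 -0.0383; -0.0383 0.8066]  K=[0.6524 0.0460; -0.1046 0.5470; 0.4152 0.1662]  nu=[3.7824, 1.4252]  x^+=[1.6870, 2.1025, 1.7225]  P^+=[0.2343 0.0727 -0.3049; 0.0727 0.2240 -0.2192; -0.3049 -0.2192 1.5650]
step 4: x^-=[2.3151, 1.8326, 1.8185]  P^-=[0.6531 0.0096 -0.0317; 0.0096 0.4832 -0.2591; -0.0317 -0.2591 2.1787]  S=[1.0202 -0.0350; -0.0350 0.8007]  K=[0.6326 0.0407; -0.1205 0.5401; 0.5148 0.1883]  nu=[-2.5752, -5.4731]  x^+=[0.4634, -0.8132, -0.5380]  P^+=[0.2453 0.0815 -0.3652; 0.0815 0.2303 -0.2683; -0.3652 -0.2683 1.8866]

x_post = [0.4634, -0.8132, -0.5380]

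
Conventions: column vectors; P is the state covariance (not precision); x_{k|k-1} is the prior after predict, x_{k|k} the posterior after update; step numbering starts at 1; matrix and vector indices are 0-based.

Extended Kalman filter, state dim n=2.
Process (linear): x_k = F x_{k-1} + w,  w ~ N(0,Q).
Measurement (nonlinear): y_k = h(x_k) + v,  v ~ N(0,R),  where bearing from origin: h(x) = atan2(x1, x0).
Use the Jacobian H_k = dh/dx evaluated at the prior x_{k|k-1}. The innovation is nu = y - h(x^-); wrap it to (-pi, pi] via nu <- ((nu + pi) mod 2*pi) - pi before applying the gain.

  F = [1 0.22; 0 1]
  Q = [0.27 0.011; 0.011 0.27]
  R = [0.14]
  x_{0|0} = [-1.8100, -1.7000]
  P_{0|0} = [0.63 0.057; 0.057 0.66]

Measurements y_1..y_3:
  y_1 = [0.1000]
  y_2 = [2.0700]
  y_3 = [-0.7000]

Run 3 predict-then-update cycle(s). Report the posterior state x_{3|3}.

x_post = [-4.7109, -5.3730]

step 1: x^-=[-2.1840, -1.7000]  P^-=[0.9570 0.2132; 0.2132 0.9300]  H_jac=[0.2219 -0.2851]  S=[0.2358]  K=[0.6431; -0.9240]  nu=[2.5802]  x^+=[-0.5248, -4.0841]  P^+=[0.8595 0.3533; 0.3533 0.7287]
step 2: x^-=[-1.4233, -4.0841]  P^-=[1.3202 0.5246; 0.5246 0.9987]  H_jac=[0.2183 -0.0761]  S=[0.1913]  K=[1.2982; 0.2015]  nu=[-2.3071]  x^+=[-4.4184, -4.5491]  P^+=[0.9978 0.4746; 0.4746 0.9909]
step 3: x^-=[-5.4192, -4.5491]  P^-=[1.5246 0.7036; 0.7036 1.2609]  H_jac=[0.0909 -0.1083]  S=[0.1535]  K=[0.4063; -0.4727]  nu=[1.7433]  x^+=[-4.7109, -5.3730]  P^+=[1.4993 0.7330; 0.7330 1.2266]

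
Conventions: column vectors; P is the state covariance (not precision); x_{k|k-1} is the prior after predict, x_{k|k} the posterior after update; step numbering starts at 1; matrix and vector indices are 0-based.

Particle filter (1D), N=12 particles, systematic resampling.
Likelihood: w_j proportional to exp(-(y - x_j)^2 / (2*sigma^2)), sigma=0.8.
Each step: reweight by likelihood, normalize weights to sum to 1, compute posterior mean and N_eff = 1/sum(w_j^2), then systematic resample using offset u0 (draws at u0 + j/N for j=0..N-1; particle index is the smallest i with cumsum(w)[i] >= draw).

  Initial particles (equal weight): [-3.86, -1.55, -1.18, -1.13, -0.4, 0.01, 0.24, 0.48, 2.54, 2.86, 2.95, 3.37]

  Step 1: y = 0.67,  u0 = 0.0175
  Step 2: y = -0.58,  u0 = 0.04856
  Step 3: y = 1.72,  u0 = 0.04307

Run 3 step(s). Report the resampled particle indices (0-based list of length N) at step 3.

step 1: w=[0.0000, 0.0066, 0.0213, 0.0246, 0.1263, 0.2198, 0.2674, 0.3003, 0.0201, 0.0073, 0.0053, 0.0010]  mean=0.1880  Neff=4.3950  idx=[2, 4, 5, 5, 5, 6, 6, 6, 7, 7, 7, 7]
step 2: w=[0.1013, 0.1308, 0.1022, 0.1022, 0.1022, 0.0794, 0.0794, 0.0794, 0.0558, 0.0558, 0.0558, 0.0558]  mean=-0.0046  Neff=11.1027  idx=[0, 1, 1, 2, 3, 4, 5, 6, 7, 8, 9, 11]
step 3: w=[0.0008, 0.0165, 0.0165, 0.0562, 0.0562, 0.0562, 0.0997, 0.0997, 0.0997, 0.1661, 0.1661, 0.1661]  mean=0.2986  Neff=8.1531  idx=[3, 4, 6, 6, 7, 8, 9, 9, 10, 10, 11, 11]

resampled_idx = [3, 4, 6, 6, 7, 8, 9, 9, 10, 10, 11, 11]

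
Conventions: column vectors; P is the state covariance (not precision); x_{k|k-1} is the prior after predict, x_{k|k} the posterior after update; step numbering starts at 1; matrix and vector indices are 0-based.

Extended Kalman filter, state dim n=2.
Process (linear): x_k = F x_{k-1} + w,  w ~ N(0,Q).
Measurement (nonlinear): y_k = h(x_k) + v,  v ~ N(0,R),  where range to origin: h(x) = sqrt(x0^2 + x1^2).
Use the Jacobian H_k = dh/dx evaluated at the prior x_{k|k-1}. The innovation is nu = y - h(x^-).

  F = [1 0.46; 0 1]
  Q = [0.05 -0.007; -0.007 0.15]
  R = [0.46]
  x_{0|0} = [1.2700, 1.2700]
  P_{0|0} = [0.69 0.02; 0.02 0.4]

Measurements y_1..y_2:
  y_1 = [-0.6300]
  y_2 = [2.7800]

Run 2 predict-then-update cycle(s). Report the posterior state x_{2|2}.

step 1: x^-=[1.8542, 1.2700]  P^-=[0.8430 0.1970; 0.1970 0.5500]  H_jac=[0.8250 0.5651]  S=[1.3932]  K=[0.5792; 0.3398]  nu=[-2.8774]  x^+=[0.1877, 0.2924]  P^+=[0.3757 -0.0771; -0.0771 0.3892]
step 2: x^-=[0.3222, 0.2924]  P^-=[0.4371 0.0949; 0.0949 0.5392]  H_jac=[0.7406 0.6720]  S=[1.0377]  K=[0.3734; 0.4169]  nu=[2.3449]  x^+=[1.1978, 1.2700]  P^+=[0.2924 -0.0667; -0.0667 0.3588]

x_post = [1.1978, 1.2700]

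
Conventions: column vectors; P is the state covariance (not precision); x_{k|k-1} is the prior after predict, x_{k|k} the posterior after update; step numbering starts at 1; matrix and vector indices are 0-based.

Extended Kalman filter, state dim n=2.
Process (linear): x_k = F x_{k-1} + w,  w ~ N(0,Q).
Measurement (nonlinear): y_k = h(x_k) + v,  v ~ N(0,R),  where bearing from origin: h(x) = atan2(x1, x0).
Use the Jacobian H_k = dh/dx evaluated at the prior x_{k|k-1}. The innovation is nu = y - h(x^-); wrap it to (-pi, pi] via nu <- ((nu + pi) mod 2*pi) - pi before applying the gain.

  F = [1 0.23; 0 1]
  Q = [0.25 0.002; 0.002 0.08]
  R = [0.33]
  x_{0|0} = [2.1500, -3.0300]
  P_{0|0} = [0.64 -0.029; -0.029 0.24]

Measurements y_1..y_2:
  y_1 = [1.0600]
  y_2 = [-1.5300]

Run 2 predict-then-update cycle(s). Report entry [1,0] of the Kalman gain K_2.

step 1: x^-=[1.4531, -3.0300]  P^-=[0.8894 0.0282; 0.0282 0.3200]  H_jac=[0.2683 0.1287]  S=[0.4013]  K=[0.6037; 0.1215]  nu=[2.1836]  x^+=[2.7714, -2.7647]  P^+=[0.7431 -0.0012; -0.0012 0.3141]
step 2: x^-=[2.1355, -2.7647]  P^-=[1.0091 0.0730; 0.0730 0.3941]  H_jac=[0.2265 0.1750]  S=[0.3996]  K=[0.6040; 0.2139]  nu=[-0.6169]  x^+=[1.7629, -2.8967]  P^+=[0.8633 0.0214; 0.0214 0.3758]

K[1,0] = 0.2139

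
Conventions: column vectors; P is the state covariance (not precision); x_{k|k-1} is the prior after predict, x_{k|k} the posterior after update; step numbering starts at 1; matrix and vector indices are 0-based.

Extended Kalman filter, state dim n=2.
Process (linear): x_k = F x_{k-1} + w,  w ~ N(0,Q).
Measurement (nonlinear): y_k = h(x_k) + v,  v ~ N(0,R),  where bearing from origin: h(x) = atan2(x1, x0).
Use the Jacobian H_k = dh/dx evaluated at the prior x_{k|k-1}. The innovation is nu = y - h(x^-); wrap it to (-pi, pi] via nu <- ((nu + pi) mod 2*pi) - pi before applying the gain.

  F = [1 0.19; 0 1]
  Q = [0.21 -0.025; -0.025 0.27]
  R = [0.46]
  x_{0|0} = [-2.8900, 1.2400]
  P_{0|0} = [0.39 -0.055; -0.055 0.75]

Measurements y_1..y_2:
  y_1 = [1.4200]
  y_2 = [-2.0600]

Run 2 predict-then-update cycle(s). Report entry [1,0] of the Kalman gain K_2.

K[1,0] = -0.5267

step 1: x^-=[-2.6544, 1.2400]  P^-=[0.6062 0.0625; 0.0625 1.0200]  H_jac=[-0.1445 -0.3092]  S=[0.5758]  K=[-0.1857; -0.5635]  nu=[-1.2846]  x^+=[-2.4159, 1.9639]  P^+=[0.5863 0.0023; 0.0023 0.8372]
step 2: x^-=[-2.0428, 1.9639]  P^-=[0.8274 0.1363; 0.1363 1.1072]  H_jac=[-0.2446 -0.2544]  S=[0.5981]  K=[-0.3963; -0.5267]  nu=[1.8473]  x^+=[-2.7749, 0.9910]  P^+=[0.7335 0.0115; 0.0115 0.9413]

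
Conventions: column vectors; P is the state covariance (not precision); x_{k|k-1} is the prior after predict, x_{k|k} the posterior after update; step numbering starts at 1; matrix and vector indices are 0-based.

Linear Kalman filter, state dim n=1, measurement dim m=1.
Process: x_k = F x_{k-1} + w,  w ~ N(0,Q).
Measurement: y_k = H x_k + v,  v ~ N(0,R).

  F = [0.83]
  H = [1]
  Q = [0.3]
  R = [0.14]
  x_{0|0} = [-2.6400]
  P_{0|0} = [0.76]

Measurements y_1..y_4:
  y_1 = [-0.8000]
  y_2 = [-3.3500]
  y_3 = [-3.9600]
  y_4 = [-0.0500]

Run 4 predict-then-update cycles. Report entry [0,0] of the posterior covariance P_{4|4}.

step 1: x^-=[-2.1912]  P^-=[0.8236]  S=[0.9636]  K=[0.8547]  nu=[1.3912]  x^+=[-1.0021]  P^+=[0.1197]
step 2: x^-=[-0.8318]  P^-=[0.3824]  S=[0.5224]  K=[0.7320]  nu=[-2.5182]  x^+=[-2.6752]  P^+=[0.1025]
step 3: x^-=[-2.2204]  P^-=[0.3706]  S=[0.5106]  K=[0.7258]  nu=[-1.7396]  x^+=[-3.4830]  P^+=[0.1016]
step 4: x^-=[-2.8909]  P^-=[0.3700]  S=[0.5100]  K=[0.7255]  nu=[2.8409]  x^+=[-0.8299]  P^+=[0.1016]

P_post[0,0] = 0.1016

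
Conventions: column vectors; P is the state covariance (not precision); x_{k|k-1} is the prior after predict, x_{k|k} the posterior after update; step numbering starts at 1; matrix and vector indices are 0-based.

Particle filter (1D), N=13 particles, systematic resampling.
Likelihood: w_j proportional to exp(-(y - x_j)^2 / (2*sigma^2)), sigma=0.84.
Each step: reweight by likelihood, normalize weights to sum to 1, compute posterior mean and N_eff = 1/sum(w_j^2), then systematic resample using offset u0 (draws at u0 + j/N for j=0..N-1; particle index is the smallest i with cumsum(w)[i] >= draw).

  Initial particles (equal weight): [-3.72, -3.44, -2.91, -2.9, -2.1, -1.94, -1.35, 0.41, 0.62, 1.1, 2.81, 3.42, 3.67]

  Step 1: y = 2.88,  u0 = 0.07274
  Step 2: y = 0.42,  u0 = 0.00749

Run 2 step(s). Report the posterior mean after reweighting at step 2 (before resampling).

post_mean = 2.8731

step 1: w=[0.0000, 0.0000, 0.0000, 0.0000, 0.0000, 0.0000, 0.0000, 0.0051, 0.0103, 0.0408, 0.3835, 0.3130, 0.2473]  mean=3.1091  Neff=3.2467  idx=[10, 10, 10, 10, 10, 11, 11, 11, 11, 12, 12, 12, 12]
step 2: w=[0.1812, 0.1812, 0.1812, 0.1812, 0.1812, 0.0176, 0.0176, 0.0176, 0.0176, 0.0058, 0.0058, 0.0058, 0.0058]  mean=2.8731  Neff=6.0386  idx=[0, 0, 0, 1, 1, 2, 2, 3, 3, 3, 4, 4, 6]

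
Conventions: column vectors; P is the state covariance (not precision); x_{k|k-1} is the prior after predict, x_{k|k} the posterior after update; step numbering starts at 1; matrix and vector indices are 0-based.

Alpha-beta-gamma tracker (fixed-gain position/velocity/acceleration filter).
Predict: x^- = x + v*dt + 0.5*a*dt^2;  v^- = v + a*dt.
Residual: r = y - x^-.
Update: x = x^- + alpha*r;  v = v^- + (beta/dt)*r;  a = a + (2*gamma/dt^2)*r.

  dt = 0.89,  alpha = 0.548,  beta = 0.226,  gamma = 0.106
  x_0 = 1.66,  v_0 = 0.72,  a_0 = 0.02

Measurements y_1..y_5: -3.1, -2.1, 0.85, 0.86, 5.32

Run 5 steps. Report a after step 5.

a_post = 2.8451

step 1: x_pred=2.3087  r=-5.4087  x^+=-0.6553  v^+=-0.6357  a^+=-1.4276
step 2: x_pred=-1.7864  r=-0.3136  x^+=-1.9582  v^+=-1.9859  a^+=-1.5115
step 3: x_pred=-4.3243  r=5.1743  x^+=-1.4888  v^+=-2.0172  a^+=-0.1267
step 4: x_pred=-3.3343  r=4.1943  x^+=-1.0358  v^+=-1.0649  a^+=0.9959
step 5: x_pred=-1.5891  r=6.9091  x^+=2.1971  v^+=1.5759  a^+=2.8451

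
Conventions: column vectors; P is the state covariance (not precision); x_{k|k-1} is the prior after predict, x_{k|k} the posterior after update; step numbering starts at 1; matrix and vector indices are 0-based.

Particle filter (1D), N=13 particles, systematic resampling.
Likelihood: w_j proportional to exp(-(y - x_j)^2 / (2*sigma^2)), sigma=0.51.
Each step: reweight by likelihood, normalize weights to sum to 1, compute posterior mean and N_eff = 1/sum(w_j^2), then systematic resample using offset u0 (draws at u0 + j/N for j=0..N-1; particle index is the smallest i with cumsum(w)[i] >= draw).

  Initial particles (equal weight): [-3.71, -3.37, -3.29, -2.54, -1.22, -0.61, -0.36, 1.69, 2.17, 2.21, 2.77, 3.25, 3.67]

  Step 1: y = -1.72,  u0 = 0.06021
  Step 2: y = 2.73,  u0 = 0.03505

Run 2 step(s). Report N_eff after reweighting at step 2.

step 1: w=[0.0005, 0.0052, 0.0085, 0.2666, 0.6006, 0.0909, 0.0277, 0.0000, 0.0000, 0.0000, 0.0000, 0.0000, 0.0000]  mean=-1.5226  Neff=2.2681  idx=[3, 3, 3, 4, 4, 4, 4, 4, 4, 4, 4, 5, 6]
step 2: w=[0.0000, 0.0000, 0.0000, 0.0000, 0.0000, 0.0000, 0.0000, 0.0000, 0.0000, 0.0000, 0.0000, 0.0435, 0.9564]  mean=-0.3709  Neff=1.0909  idx=[11, 12, 12, 12, 12, 12, 12, 12, 12, 12, 12, 12, 12]

N_eff = 1.0909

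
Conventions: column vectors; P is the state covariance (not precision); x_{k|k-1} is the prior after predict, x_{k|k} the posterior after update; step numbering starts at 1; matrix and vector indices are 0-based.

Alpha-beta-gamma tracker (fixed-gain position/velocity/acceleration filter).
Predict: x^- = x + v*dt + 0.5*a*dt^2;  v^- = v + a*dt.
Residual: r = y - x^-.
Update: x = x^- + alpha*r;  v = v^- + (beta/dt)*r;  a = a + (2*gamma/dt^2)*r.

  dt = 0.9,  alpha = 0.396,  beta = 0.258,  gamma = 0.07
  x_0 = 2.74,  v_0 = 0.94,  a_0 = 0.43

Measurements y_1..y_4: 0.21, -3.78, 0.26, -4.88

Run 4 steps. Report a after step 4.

a_post = -1.1457

step 1: x_pred=3.7602  r=-3.5502  x^+=2.3543  v^+=0.3093  a^+=-0.1836
step 2: x_pred=2.5583  r=-6.3383  x^+=0.0483  v^+=-1.6729  a^+=-1.2791
step 3: x_pred=-1.9754  r=2.2354  x^+=-1.0902  v^+=-2.1833  a^+=-0.8928
step 4: x_pred=-3.4167  r=-1.4633  x^+=-3.9962  v^+=-3.4063  a^+=-1.1457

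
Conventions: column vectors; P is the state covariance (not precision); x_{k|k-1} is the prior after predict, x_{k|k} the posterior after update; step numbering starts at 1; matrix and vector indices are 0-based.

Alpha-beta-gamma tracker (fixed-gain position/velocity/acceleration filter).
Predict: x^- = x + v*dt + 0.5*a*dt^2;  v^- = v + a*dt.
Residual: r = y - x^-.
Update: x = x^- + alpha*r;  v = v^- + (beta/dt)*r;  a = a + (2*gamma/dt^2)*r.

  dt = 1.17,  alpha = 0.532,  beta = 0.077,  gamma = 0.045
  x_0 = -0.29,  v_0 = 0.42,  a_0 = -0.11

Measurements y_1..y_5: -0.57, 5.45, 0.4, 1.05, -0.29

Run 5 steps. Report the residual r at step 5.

step 1: x_pred=0.1261  r=-0.6961  x^+=-0.2442  v^+=0.2455  a^+=-0.1558
step 2: x_pred=-0.0636  r=5.5136  x^+=2.8696  v^+=0.4261  a^+=0.2067
step 3: x_pred=3.5097  r=-3.1097  x^+=1.8553  v^+=0.4633  a^+=0.0023
step 4: x_pred=2.3990  r=-1.3490  x^+=1.6813  v^+=0.3772  a^+=-0.0864
step 5: x_pred=2.0635  r=-2.3535  x^+=0.8115  v^+=0.1212  a^+=-0.2411

resid = -2.3535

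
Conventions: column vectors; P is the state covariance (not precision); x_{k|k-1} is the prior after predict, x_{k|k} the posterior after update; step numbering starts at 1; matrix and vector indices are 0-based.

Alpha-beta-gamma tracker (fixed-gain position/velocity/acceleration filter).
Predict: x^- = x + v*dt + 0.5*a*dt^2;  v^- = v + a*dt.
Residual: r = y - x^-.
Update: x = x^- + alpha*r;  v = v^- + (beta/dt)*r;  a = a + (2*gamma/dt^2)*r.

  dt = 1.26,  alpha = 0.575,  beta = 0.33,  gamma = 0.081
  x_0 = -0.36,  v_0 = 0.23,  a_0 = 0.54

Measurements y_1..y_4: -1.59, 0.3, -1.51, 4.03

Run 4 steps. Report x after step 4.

step 1: x_pred=0.3585  r=-1.9485  x^+=-0.7619  v^+=0.4001  a^+=0.3412
step 2: x_pred=0.0130  r=0.2870  x^+=0.1780  v^+=0.9051  a^+=0.3705
step 3: x_pred=1.6126  r=-3.1226  x^+=-0.1829  v^+=0.5541  a^+=0.0518
step 4: x_pred=0.5564  r=3.4736  x^+=2.5537  v^+=1.5292  a^+=0.4063

x_post = 2.5537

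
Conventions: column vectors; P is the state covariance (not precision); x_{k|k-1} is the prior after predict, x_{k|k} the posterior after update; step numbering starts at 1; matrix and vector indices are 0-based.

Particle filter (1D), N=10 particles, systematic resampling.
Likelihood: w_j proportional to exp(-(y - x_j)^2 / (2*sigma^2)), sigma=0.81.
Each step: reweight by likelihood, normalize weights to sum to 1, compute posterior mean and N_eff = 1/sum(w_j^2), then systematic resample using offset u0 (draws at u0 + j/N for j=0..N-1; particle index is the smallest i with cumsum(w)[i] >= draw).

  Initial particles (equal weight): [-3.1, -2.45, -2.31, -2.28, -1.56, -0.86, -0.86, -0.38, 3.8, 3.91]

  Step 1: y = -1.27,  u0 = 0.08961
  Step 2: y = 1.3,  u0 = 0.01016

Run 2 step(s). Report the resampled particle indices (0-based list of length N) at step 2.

resampled_idx = [3, 6, 7, 8, 8, 8, 8, 9, 9, 9]

step 1: w=[0.0171, 0.0758, 0.0960, 0.1006, 0.2054, 0.1927, 0.1927, 0.1197, 0.0000, 0.0000]  mean=-1.3872  Neff=6.4041  idx=[1, 3, 4, 4, 4, 5, 6, 6, 7, 7]
step 2: w=[0.0001, 0.0002, 0.0060, 0.0060, 0.0060, 0.0880, 0.0880, 0.0880, 0.3587, 0.3587]  mean=-0.5287  Neff=3.5620  idx=[3, 6, 7, 8, 8, 8, 8, 9, 9, 9]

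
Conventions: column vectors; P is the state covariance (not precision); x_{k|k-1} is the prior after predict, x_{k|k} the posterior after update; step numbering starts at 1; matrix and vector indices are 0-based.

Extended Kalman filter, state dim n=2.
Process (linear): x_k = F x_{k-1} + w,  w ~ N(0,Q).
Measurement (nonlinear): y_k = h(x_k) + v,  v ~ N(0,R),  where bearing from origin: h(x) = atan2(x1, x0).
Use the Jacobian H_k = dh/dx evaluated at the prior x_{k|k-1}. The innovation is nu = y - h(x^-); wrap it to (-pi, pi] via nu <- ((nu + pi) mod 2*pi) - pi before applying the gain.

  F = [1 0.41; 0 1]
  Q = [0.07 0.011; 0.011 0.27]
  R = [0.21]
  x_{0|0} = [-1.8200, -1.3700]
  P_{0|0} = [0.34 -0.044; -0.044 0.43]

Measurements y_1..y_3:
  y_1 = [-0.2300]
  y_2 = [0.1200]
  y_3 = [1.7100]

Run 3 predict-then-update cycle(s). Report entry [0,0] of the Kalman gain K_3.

step 1: x^-=[-2.3817, -1.3700]  P^-=[0.4462 0.1433; 0.1433 0.7000]  H_jac=[0.1815 -0.3155]  S=[0.2780]  K=[0.1287; -0.7009]  nu=[2.3896]  x^+=[-2.0742, -3.0450]  P^+=[0.4416 0.1684; 0.1684 0.5634]
step 2: x^-=[-3.3227, -3.0450]  P^-=[0.7444 0.4104; 0.4104 0.8334]  H_jac=[0.1499 -0.1636]  S=[0.2289]  K=[0.1942; -0.3268]  nu=[2.5198]  x^+=[-2.8333, -3.8685]  P^+=[0.7357 0.4249; 0.4249 0.8090]
step 3: x^-=[-4.4194, -3.8685]  P^-=[1.2902 0.7676; 0.7676 1.0790]  H_jac=[0.1121 -0.1281]  S=[0.2219]  K=[0.2089; -0.2350]  nu=[-2.1506]  x^+=[-4.8686, -3.3631]  P^+=[1.2805 0.7785; 0.7785 1.0667]

K[0,0] = 0.2089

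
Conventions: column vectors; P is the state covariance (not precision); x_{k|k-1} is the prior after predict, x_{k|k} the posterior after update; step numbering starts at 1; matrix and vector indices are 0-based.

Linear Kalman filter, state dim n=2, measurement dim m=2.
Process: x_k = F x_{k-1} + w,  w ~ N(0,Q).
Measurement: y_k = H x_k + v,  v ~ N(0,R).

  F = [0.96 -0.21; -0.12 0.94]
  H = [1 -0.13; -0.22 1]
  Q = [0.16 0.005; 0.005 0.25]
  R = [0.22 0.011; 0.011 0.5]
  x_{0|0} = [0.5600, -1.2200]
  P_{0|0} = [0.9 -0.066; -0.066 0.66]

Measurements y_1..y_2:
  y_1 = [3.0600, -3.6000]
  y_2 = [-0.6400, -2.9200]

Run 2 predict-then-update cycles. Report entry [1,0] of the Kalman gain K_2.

step 1: x^-=[0.7938, -1.2140]  P^-=[1.0452 -0.2902; -0.2902 0.8610]  S=[1.3552 -0.6294; -0.6294 1.5393]  K=[0.7927 -0.0138; -0.0218 0.5919]  nu=[2.1084, -2.2114]  x^+=[2.4956, -2.5690]  P^+=[0.1796 0.0413; 0.0413 0.3048]
step 2: x^-=[2.9352, -2.7143]  P^-=[0.3223 -0.0375; -0.0375 0.5126]  S=[0.5607 -0.1651; -0.1651 1.0447]  K=[0.5799 -0.0121; -0.0408 0.4921]  nu=[-3.9281, 0.4401]  x^+=[0.6519, -2.3374]  P^+=[0.1312 0.0292; 0.0292 0.2520]

K[1,0] = -0.0408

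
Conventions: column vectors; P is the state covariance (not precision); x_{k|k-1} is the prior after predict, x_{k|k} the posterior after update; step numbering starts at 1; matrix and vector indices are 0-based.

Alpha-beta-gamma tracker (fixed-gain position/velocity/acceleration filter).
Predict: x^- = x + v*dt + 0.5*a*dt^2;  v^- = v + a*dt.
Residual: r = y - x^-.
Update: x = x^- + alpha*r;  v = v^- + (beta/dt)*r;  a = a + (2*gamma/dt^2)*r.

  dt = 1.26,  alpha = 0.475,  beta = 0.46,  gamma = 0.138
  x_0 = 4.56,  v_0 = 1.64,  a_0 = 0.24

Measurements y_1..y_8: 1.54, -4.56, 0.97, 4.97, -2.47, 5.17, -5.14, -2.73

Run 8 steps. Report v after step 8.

v_post = -2.1422

step 1: x_pred=6.8169  r=-5.2769  x^+=4.3104  v^+=0.0159  a^+=-0.6774
step 2: x_pred=3.7927  r=-8.3527  x^+=-0.1748  v^+=-3.8870  a^+=-2.1295
step 3: x_pred=-6.7628  r=7.7328  x^+=-3.0897  v^+=-3.7470  a^+=-0.7851
step 4: x_pred=-8.4342  r=13.4042  x^+=-2.0672  v^+=0.1573  a^+=1.5451
step 5: x_pred=-0.6425  r=-1.8275  x^+=-1.5106  v^+=1.4370  a^+=1.2274
step 6: x_pred=1.2744  r=3.8956  x^+=3.1248  v^+=4.4058  a^+=1.9047
step 7: x_pred=10.1880  r=-15.3280  x^+=2.9072  v^+=1.2097  a^+=-0.7601
step 8: x_pred=3.8281  r=-6.5581  x^+=0.7130  v^+=-2.1422  a^+=-1.9002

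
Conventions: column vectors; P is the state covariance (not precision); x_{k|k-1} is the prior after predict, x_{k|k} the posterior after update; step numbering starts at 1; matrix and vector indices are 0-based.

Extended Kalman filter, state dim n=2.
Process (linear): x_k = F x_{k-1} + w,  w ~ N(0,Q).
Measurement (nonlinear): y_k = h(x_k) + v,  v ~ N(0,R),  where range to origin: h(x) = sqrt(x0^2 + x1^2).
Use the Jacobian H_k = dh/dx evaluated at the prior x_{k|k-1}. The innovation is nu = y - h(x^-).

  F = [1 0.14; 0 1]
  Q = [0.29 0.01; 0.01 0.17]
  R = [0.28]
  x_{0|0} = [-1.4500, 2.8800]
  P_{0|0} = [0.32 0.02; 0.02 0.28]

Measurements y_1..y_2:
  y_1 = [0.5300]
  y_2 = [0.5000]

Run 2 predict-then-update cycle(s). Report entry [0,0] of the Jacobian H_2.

H_jac[0,0] = -0.2135

step 1: x^-=[-1.0468, 2.8800]  P^-=[0.6211 0.0692; 0.0692 0.4500]  H_jac=[-0.3416 0.9398]  S=[0.7055]  K=[-0.2085; 0.5659]  nu=[-2.5343]  x^+=[-0.5183, 1.4457]  P^+=[0.5904 0.1525; 0.1525 0.2240]
step 2: x^-=[-0.3159, 1.4457]  P^-=[0.9275 0.1938; 0.1938 0.3940]  H_jac=[-0.2135 0.9770]  S=[0.6175]  K=[-0.0140; 0.5564]  nu=[-0.9798]  x^+=[-0.3022, 0.9005]  P^+=[0.9274 0.1986; 0.1986 0.2029]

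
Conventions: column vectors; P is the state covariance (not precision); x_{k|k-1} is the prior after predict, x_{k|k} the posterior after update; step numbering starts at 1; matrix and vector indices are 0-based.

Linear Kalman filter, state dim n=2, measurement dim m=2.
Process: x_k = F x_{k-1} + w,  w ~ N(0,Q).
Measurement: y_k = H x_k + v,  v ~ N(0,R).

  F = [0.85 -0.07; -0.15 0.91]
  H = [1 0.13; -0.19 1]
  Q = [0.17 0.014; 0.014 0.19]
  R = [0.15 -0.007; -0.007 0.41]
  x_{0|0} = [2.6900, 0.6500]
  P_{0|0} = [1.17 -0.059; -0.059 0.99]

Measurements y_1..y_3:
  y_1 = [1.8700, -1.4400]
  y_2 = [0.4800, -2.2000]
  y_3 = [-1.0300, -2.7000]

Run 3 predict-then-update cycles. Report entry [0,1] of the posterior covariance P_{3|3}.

P_post[0,1] = -0.0140

step 1: x^-=[2.2410, 0.1880]  P^-=[1.0272 -0.2445; -0.2445 1.0523]  S=[1.1314 -0.3038; -0.3038 1.5922]  K=[0.8492 -0.1141; 0.0950 0.7082]  nu=[-0.3954, -1.2022]  x^+=[2.0424, -0.7009]  P^+=[0.1318 -0.0277; -0.0277 0.2844]
step 2: x^-=[1.7851, -0.9442]  P^-=[0.2699 -0.0426; -0.0426 0.4361]  S=[0.4162 -0.0432; -0.0432 0.8720]  K=[0.6272 -0.0766; 0.0871 0.5137]  nu=[-1.1823, -0.9166]  x^+=[1.1137, -1.5180]  P^+=[0.0969 -0.0174; -0.0174 0.2067]
step 3: x^-=[1.0529, -1.5484]  P^-=[0.2431 -0.0252; -0.0252 0.3681]  S=[0.3928 -0.0299; -0.0299 0.7964]  K=[0.6055 -0.0669; 0.0936 0.4717]  nu=[-1.8816, -0.9515]  x^+=[-0.0228, -2.1734]  P^+=[0.0931 -0.0140; -0.0140 0.1901]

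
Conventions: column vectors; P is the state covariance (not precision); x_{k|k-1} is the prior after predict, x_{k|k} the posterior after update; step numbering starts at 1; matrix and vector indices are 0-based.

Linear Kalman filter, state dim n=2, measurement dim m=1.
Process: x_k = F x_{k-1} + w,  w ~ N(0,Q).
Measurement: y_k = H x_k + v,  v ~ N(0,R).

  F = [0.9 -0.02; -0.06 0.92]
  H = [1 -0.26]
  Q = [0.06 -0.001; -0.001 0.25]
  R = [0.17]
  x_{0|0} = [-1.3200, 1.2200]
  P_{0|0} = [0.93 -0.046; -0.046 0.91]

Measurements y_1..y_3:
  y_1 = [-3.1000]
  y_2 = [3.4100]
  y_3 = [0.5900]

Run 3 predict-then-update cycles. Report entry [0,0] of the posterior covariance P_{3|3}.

step 1: x^-=[-1.2124, 1.2016]  P^-=[0.8153 -0.1061; -0.1061 1.0287]  S=[1.1100]  K=[0.7594; -0.3365]  nu=[-1.5752]  x^+=[-2.4085, 1.7317]  P^+=[0.1753 0.1776; 0.1776 0.9029]
step 2: x^-=[-2.2023, 1.7377]  P^-=[0.1959 0.1202; 0.1202 0.9953]  S=[0.3707]  K=[0.4442; -0.3739]  nu=[6.0641]  x^+=[0.4915, -0.5298]  P^+=[0.1228 0.1817; 0.1817 0.9434]
step 3: x^-=[0.4530, -0.5169]  P^-=[0.1533 0.1257; 0.1257 1.0289]  S=[0.3275]  K=[0.3683; -0.4331]  nu=[0.0026]  x^+=[0.4539, -0.5181]  P^+=[0.1089 0.1779; 0.1779 0.9675]

P_post[0,0] = 0.1089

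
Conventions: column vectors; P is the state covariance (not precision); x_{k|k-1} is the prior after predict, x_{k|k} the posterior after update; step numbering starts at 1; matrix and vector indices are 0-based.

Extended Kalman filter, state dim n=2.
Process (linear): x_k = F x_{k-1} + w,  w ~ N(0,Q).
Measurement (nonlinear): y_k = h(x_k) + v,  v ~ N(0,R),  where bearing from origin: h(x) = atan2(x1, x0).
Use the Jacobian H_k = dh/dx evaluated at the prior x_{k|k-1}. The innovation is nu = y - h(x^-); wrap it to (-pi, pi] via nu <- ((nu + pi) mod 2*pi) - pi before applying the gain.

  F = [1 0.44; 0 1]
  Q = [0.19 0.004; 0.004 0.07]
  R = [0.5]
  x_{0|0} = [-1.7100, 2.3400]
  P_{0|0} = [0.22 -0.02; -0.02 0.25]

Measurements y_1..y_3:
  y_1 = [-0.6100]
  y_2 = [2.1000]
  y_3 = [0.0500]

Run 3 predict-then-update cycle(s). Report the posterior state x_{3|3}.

step 1: x^-=[-0.6804, 2.3400]  P^-=[0.4408 0.0940; 0.0940 0.3200]  H_jac=[-0.3940 -0.1146]  S=[0.5811]  K=[-0.3174; -0.1268]  nu=[-2.4638]  x^+=[0.1016, 2.6525]  P^+=[0.3822 0.0706; 0.0706 0.3107]
step 2: x^-=[1.2687, 2.6525]  P^-=[0.6945 0.2113; 0.2113 0.3807]  H_jac=[-0.3068 0.1468]  S=[0.5545]  K=[-0.3283; -0.0162]  nu=[0.9754]  x^+=[0.9485, 2.6367]  P^+=[0.6347 0.2083; 0.2083 0.3805]
step 3: x^-=[2.1086, 2.6367]  P^-=[1.0818 0.3798; 0.3798 0.4505]  H_jac=[-0.2313 0.1850]  S=[0.5408]  K=[-0.3328; -0.0083]  nu=[-0.8462]  x^+=[2.3903, 2.6438]  P^+=[1.0219 0.3783; 0.3783 0.4505]

x_post = [2.3903, 2.6438]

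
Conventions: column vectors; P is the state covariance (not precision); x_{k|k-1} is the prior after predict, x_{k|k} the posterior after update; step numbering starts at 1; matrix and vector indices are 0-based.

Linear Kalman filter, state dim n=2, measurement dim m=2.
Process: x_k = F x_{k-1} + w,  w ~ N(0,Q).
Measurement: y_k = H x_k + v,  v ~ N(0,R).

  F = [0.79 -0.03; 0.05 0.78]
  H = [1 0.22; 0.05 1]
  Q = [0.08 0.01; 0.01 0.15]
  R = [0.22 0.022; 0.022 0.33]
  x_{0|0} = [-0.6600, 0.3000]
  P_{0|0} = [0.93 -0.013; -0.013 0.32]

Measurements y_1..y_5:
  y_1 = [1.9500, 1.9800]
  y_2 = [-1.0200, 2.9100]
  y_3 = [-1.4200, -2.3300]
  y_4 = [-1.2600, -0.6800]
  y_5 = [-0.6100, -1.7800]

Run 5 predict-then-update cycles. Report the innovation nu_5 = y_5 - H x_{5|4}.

step 1: x^-=[-0.5304, 0.2010]  P^-=[0.6613 0.0313; 0.0313 0.3460]  S=[0.9118 0.1628; 0.1628 0.6808]  K=[0.7479 -0.0843; 0.0278 0.5039]  nu=[2.4362, 1.8055]  x^+=[1.1393, 1.1785]  P^+=[0.1670 -0.0197; -0.0197 0.1679]
step 2: x^-=[0.8647, 0.9762]  P^-=[0.1853 0.0005; 0.0005 0.2510]  S=[0.4177 0.0870; 0.0870 0.5815]  K=[0.4546 -0.0512; 0.0450 0.4250]  nu=[-2.0994, 1.8906]  x^+=[-0.1865, 1.6853]  P^+=[0.1015 -0.0120; -0.0120 0.1418]
step 3: x^-=[-0.1979, 1.3052]  P^-=[0.1441 0.0033; 0.0033 0.2356]  S=[0.3769 0.0844; 0.0844 0.5663]  K=[0.3931 -0.0400; 0.0550 0.4081]  nu=[-1.5092, -3.6253]  x^+=[-0.6462, -0.2574]  P^+=[0.0876 -0.0089; -0.0089 0.1363]
step 4: x^-=[-0.5028, -0.2331]  P^-=[0.1352 0.0048; 0.0048 0.2325]  S=[0.3685 0.0847; 0.0847 0.5633]  K=[0.3780 -0.0364; 0.0588 0.4043]  nu=[-0.7059, -0.4217]  x^+=[-0.7543, -0.4451]  P^+=[0.0841 -0.0079; -0.0079 0.1351]
step 5: x^-=[-0.5826, -0.3849]  P^-=[0.1330 0.0053; 0.0053 0.2318]  S=[0.3665 0.0850; 0.0850 0.5627]  K=[0.3742 -0.0353; 0.0601 0.4034]  nu=[0.0572, -1.3660]  x^+=[-0.5129, -0.9324]  P^+=[0.0832 -0.0076; -0.0076 0.1348]

innov = [0.0572, -1.3660]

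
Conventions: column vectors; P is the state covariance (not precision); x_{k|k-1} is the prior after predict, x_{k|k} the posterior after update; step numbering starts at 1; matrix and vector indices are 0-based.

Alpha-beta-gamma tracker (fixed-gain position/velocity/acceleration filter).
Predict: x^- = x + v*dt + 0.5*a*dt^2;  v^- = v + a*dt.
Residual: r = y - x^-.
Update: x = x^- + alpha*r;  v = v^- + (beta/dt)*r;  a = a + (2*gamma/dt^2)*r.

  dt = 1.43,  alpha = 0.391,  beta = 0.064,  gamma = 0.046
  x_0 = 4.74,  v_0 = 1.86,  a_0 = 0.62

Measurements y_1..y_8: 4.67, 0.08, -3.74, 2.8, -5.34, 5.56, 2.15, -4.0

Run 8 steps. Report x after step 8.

x_post = -6.0394

step 1: x_pred=8.0337  r=-3.3637  x^+=6.7185  v^+=2.5961  a^+=0.4687
step 2: x_pred=10.9101  r=-10.8301  x^+=6.6755  v^+=2.7815  a^+=-0.0186
step 3: x_pred=10.6341  r=-14.3741  x^+=5.0138  v^+=2.1117  a^+=-0.6653
step 4: x_pred=7.3533  r=-4.5533  x^+=5.5730  v^+=0.9565  a^+=-0.8701
step 5: x_pred=6.0512  r=-11.3912  x^+=1.5972  v^+=-0.7975  a^+=-1.3826
step 6: x_pred=-0.9569  r=6.5169  x^+=1.5912  v^+=-2.4830  a^+=-1.0894
step 7: x_pred=-3.0734  r=5.2234  x^+=-1.0310  v^+=-3.8071  a^+=-0.8544
step 8: x_pred=-7.3488  r=3.3488  x^+=-6.0394  v^+=-4.8790  a^+=-0.7038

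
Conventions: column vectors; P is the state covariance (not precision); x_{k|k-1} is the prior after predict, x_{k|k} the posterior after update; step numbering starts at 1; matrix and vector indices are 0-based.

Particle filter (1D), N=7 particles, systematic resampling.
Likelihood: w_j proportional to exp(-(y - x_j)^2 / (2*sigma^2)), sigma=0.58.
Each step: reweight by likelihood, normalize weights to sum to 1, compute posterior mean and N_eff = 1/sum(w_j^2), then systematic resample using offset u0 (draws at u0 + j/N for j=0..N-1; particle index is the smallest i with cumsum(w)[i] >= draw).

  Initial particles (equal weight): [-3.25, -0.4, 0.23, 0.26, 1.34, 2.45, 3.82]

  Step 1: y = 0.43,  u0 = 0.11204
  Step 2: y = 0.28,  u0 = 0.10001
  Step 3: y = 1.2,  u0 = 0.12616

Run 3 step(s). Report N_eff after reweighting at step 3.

step 1: w=[0.0000, 0.1406, 0.3690, 0.3751, 0.1144, 0.0009, 0.0000]  mean=0.2816  Neff=3.2288  idx=[1, 2, 2, 3, 3, 3, 4]
step 2: w=[0.0885, 0.1753, 0.1753, 0.1759, 0.1759, 0.1759, 0.0331]  mean=0.2268  Neff=6.1262  idx=[1, 1, 2, 3, 4, 5, 5]
step 3: w=[0.1360, 0.1360, 0.1360, 0.1480, 0.1480, 0.1480, 0.1480]  mean=0.2478  Neff=6.9878  idx=[0, 1, 3, 3, 4, 5, 6]

N_eff = 6.9878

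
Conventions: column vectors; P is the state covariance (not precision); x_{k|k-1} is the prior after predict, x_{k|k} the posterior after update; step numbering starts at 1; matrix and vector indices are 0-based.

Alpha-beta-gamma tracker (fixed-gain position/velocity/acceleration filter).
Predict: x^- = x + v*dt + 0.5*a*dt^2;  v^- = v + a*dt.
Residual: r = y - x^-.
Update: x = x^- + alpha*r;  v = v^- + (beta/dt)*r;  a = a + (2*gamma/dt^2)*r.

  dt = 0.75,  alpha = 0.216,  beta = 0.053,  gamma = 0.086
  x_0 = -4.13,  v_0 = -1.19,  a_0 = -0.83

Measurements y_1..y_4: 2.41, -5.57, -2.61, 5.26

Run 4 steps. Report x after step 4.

x_post = -1.2020

step 1: x_pred=-5.2559  r=7.6659  x^+=-3.6001  v^+=-1.2708  a^+=1.5141
step 2: x_pred=-4.1273  r=-1.4427  x^+=-4.4390  v^+=-0.2372  a^+=1.0729
step 3: x_pred=-4.3151  r=1.7051  x^+=-3.9468  v^+=0.6880  a^+=1.5943
step 4: x_pred=-2.9823  r=8.2423  x^+=-1.2020  v^+=2.4662  a^+=4.1146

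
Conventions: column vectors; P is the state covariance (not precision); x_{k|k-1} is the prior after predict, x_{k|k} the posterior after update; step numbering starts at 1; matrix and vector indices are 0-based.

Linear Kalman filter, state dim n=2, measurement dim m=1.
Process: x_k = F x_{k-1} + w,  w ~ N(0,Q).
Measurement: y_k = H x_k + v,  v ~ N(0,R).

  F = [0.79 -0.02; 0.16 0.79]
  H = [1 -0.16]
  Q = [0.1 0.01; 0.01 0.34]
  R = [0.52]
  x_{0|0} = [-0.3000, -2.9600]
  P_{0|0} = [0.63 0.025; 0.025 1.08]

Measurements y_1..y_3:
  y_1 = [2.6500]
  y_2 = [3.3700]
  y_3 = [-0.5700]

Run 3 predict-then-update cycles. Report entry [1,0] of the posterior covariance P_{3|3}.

P_post[1,0] = 0.1123

step 1: x^-=[-0.1778, -2.3864]  P^-=[0.4928 0.0881; 0.0881 1.0365]  S=[1.0112]  K=[0.4734; -0.0769]  nu=[2.4460]  x^+=[0.9802, -2.5745]  P^+=[0.2662 0.1249; 0.1249 1.0305]
step 2: x^-=[0.8259, -1.8770]  P^-=[0.2626 0.1049; 0.1049 1.0215]  S=[0.7752]  K=[0.3171; -0.0755]  nu=[2.2438]  x^+=[1.5374, -2.0464]  P^+=[0.1846 0.1235; 0.1235 1.0171]
step 3: x^-=[1.2554, -1.3707]  P^-=[0.2117 0.0939; 0.0939 1.0107]  S=[0.7276]  K=[0.2704; -0.0932]  nu=[-2.0448]  x^+=[0.7026, -1.1802]  P^+=[0.1586 0.1123; 0.1123 1.0044]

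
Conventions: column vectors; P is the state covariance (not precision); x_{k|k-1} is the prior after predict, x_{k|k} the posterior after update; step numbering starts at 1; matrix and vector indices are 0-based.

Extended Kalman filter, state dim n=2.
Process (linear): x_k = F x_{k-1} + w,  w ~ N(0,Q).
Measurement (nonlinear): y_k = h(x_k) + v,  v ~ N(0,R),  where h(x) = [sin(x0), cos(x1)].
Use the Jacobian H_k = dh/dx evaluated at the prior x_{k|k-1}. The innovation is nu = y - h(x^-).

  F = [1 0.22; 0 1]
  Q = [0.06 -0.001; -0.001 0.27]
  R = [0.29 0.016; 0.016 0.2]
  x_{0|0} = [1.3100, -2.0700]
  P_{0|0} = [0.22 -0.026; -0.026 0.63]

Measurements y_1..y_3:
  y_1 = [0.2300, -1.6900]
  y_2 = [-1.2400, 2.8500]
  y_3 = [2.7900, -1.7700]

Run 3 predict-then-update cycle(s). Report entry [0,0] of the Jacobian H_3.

H_jac[0,0] = -0.0078

step 1: x^-=[0.8546, -2.0700]  P^-=[0.2991 0.1116; 0.1116 0.9000]  H_jac=[0.6565 0.0000; 0.0000 0.8780]  S=[0.4189 0.0803; 0.0803 0.8937]  K=[0.4555 0.0687; 0.0055 0.8836]  nu=[-0.5243, -1.2113]  x^+=[0.5326, -3.1432]  P^+=[0.2029 0.0239; 0.0239 0.2014]
step 2: x^-=[-0.1589, -3.1432]  P^-=[0.2832 0.0673; 0.0673 0.4714]  H_jac=[0.9874 0.0000; 0.0000 -0.0016]  S=[0.5661 0.0159; 0.0159 0.2000]  K=[0.4950 -0.0399; 0.1177 -0.0131]  nu=[-1.0817, 3.8500]  x^+=[-0.8480, -3.3208]  P^+=[0.1448 0.0344; 0.0344 0.4636]
step 3: x^-=[-1.5786, -3.3208]  P^-=[0.2423 0.1353; 0.1353 0.7336]  H_jac=[-0.0078 0.0000; 0.0000 -0.1783]  S=[0.2900 0.0162; 0.0162 0.2233]  K=[-0.0005 -0.1080; 0.0292 -0.5878]  nu=[3.7900, -0.7860]  x^+=[-1.4954, -2.7482]  P^+=[0.2397 0.1212; 0.1212 0.6567]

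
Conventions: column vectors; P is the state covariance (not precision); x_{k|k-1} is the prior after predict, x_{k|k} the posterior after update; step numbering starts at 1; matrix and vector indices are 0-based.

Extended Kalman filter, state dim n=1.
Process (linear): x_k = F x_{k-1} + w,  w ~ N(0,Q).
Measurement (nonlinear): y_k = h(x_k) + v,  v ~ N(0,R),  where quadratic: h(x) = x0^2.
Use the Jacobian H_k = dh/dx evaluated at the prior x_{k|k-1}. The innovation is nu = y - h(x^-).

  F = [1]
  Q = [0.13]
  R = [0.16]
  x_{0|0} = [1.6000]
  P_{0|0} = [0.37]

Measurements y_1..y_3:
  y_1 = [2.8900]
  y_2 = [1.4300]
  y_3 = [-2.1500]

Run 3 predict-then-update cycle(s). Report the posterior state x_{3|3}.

x_post = [0.0400]

step 1: x^-=[1.6000]  P^-=[0.5000]  H_jac=[3.2000]  S=[5.2800]  K=[0.3030]  nu=[0.3300]  x^+=[1.7000]  P^+=[0.0152]
step 2: x^-=[1.7000]  P^-=[0.1452]  H_jac=[3.4000]  S=[1.8380]  K=[0.2685]  nu=[-1.4600]  x^+=[1.3080]  P^+=[0.0126]
step 3: x^-=[1.3080]  P^-=[0.1426]  H_jac=[2.6159]  S=[1.1361]  K=[0.3284]  nu=[-3.8608]  x^+=[0.0400]  P^+=[0.0201]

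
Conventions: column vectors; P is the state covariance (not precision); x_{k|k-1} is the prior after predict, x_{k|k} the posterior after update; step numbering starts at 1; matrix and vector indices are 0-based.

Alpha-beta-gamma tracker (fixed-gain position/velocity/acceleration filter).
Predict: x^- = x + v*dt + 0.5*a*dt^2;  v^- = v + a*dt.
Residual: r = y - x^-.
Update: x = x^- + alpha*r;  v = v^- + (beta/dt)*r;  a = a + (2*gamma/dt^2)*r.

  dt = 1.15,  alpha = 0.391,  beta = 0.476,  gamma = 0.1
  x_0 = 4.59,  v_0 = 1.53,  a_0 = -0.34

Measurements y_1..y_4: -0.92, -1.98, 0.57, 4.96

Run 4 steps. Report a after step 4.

step 1: x_pred=6.1247  r=-7.0447  x^+=3.3702  v^+=-1.7769  a^+=-1.4054
step 2: x_pred=0.3975  r=-2.3775  x^+=-0.5321  v^+=-4.3771  a^+=-1.7649
step 3: x_pred=-6.7328  r=7.3028  x^+=-3.8774  v^+=-3.3840  a^+=-0.6605
step 4: x_pred=-8.2058  r=13.1658  x^+=-3.0580  v^+=1.3059  a^+=1.3305

a_post = 1.3305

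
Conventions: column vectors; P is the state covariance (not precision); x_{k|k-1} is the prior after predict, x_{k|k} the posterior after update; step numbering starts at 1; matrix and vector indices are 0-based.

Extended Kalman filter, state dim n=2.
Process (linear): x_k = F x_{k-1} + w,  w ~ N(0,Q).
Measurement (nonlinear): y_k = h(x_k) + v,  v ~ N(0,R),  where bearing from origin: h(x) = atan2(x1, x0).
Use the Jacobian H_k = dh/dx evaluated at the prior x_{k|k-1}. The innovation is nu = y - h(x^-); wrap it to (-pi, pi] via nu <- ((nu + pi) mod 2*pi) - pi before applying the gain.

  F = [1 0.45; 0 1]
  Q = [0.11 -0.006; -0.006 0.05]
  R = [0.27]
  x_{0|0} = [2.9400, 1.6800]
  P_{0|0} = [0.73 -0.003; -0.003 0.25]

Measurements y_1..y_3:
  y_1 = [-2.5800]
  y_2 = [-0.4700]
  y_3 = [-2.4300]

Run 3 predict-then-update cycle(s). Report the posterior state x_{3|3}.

x_post = [5.1413, 0.4297]

step 1: x^-=[3.6960, 1.6800]  P^-=[0.8879 0.1035; 0.1035 0.3000]  H_jac=[-0.1019 0.2242]  S=[0.2896]  K=[-0.2324; 0.1959]  nu=[-3.0066]  x^+=[4.3947, 1.0911]  P^+=[0.8723 0.1167; 0.1167 0.2889]
step 2: x^-=[4.8857, 1.0911]  P^-=[1.1458 0.2407; 0.2407 0.3389]  H_jac=[-0.0435 0.1950]  S=[0.2810]  K=[-0.0105; 0.1979]  nu=[-0.6897]  x^+=[4.8930, 0.9546]  P^+=[1.1458 0.2413; 0.2413 0.3279]
step 3: x^-=[5.3225, 0.9546]  P^-=[1.5393 0.3828; 0.3828 0.3779]  H_jac=[-0.0326 0.1820]  S=[0.2796]  K=[0.0695; 0.2013]  nu=[-2.6075]  x^+=[5.1413, 0.4297]  P^+=[1.5380 0.3789; 0.3789 0.3666]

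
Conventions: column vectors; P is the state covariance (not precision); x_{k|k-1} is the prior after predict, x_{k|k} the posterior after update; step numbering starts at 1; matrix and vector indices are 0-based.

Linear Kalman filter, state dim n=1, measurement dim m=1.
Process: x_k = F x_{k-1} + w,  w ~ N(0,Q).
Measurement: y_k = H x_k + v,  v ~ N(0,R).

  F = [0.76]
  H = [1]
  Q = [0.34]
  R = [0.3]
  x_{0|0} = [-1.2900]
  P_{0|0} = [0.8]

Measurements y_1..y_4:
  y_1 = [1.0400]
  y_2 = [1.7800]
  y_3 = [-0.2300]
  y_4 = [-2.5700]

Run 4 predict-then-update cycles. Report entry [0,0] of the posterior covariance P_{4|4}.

step 1: x^-=[-0.9804]  P^-=[0.8021]  S=[1.1021]  K=[0.7278]  nu=[2.0204]  x^+=[0.4900]  P^+=[0.2183]
step 2: x^-=[0.3724]  P^-=[0.4661]  S=[0.7661]  K=[0.6084]  nu=[1.4076]  x^+=[1.2288]  P^+=[0.1825]
step 3: x^-=[0.9339]  P^-=[0.4454]  S=[0.7454]  K=[0.5975]  nu=[-1.1639]  x^+=[0.2384]  P^+=[0.1793]
step 4: x^-=[0.1812]  P^-=[0.4435]  S=[0.7435]  K=[0.5965]  nu=[-2.7512]  x^+=[-1.4600]  P^+=[0.1790]

P_post[0,0] = 0.1790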